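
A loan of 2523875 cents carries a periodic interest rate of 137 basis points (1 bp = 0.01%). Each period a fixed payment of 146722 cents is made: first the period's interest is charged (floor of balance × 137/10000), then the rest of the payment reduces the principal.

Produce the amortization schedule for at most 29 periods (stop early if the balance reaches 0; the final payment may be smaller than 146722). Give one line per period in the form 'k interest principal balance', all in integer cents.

1 34577 112145 2411730
2 33040 113682 2298048
3 31483 115239 2182809
4 29904 116818 2065991
5 28304 118418 1947573
6 26681 120041 1827532
7 25037 121685 1705847
8 23370 123352 1582495
9 21680 125042 1457453
10 19967 126755 1330698
11 18230 128492 1202206
12 16470 130252 1071954
13 14685 132037 939917
14 12876 133846 806071
15 11043 135679 670392
16 9184 137538 532854
17 7300 139422 393432
18 5390 141332 252100
19 3453 143269 108831
20 1490 108831 0

1. interest=⌊2523875·137/10000⌋=34577; principal=146722-34577=112145; balance=2523875-112145=2411730
2. interest=⌊2411730·137/10000⌋=33040; principal=146722-33040=113682; balance=2411730-113682=2298048
3. interest=⌊2298048·137/10000⌋=31483; principal=146722-31483=115239; balance=2298048-115239=2182809
4. interest=⌊2182809·137/10000⌋=29904; principal=146722-29904=116818; balance=2182809-116818=2065991
5. interest=⌊2065991·137/10000⌋=28304; principal=146722-28304=118418; balance=2065991-118418=1947573
6. interest=⌊1947573·137/10000⌋=26681; principal=146722-26681=120041; balance=1947573-120041=1827532
7. interest=⌊1827532·137/10000⌋=25037; principal=146722-25037=121685; balance=1827532-121685=1705847
8. interest=⌊1705847·137/10000⌋=23370; principal=146722-23370=123352; balance=1705847-123352=1582495
9. interest=⌊1582495·137/10000⌋=21680; principal=146722-21680=125042; balance=1582495-125042=1457453
10. interest=⌊1457453·137/10000⌋=19967; principal=146722-19967=126755; balance=1457453-126755=1330698
11. interest=⌊1330698·137/10000⌋=18230; principal=146722-18230=128492; balance=1330698-128492=1202206
12. interest=⌊1202206·137/10000⌋=16470; principal=146722-16470=130252; balance=1202206-130252=1071954
13. interest=⌊1071954·137/10000⌋=14685; principal=146722-14685=132037; balance=1071954-132037=939917
14. interest=⌊939917·137/10000⌋=12876; principal=146722-12876=133846; balance=939917-133846=806071
15. interest=⌊806071·137/10000⌋=11043; principal=146722-11043=135679; balance=806071-135679=670392
16. interest=⌊670392·137/10000⌋=9184; principal=146722-9184=137538; balance=670392-137538=532854
17. interest=⌊532854·137/10000⌋=7300; principal=146722-7300=139422; balance=532854-139422=393432
18. interest=⌊393432·137/10000⌋=5390; principal=146722-5390=141332; balance=393432-141332=252100
19. interest=⌊252100·137/10000⌋=3453; principal=146722-3453=143269; balance=252100-143269=108831
20. interest=⌊108831·137/10000⌋=1490; principal=min(146722-1490,108831)=108831; balance=108831-108831=0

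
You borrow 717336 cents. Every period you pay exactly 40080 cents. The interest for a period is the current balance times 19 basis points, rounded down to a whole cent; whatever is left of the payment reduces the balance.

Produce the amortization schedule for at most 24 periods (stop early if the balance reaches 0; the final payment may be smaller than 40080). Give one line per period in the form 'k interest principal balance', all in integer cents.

1 1362 38718 678618
2 1289 38791 639827
3 1215 38865 600962
4 1141 38939 562023
5 1067 39013 523010
6 993 39087 483923
7 919 39161 444762
8 845 39235 405527
9 770 39310 366217
10 695 39385 326832
11 620 39460 287372
12 546 39534 247838
13 470 39610 208228
14 395 39685 168543
15 320 39760 128783
16 244 39836 88947
17 168 39912 49035
18 93 39987 9048
19 17 9048 0

1. interest=⌊717336·19/10000⌋=1362; principal=40080-1362=38718; balance=717336-38718=678618
2. interest=⌊678618·19/10000⌋=1289; principal=40080-1289=38791; balance=678618-38791=639827
3. interest=⌊639827·19/10000⌋=1215; principal=40080-1215=38865; balance=639827-38865=600962
4. interest=⌊600962·19/10000⌋=1141; principal=40080-1141=38939; balance=600962-38939=562023
5. interest=⌊562023·19/10000⌋=1067; principal=40080-1067=39013; balance=562023-39013=523010
6. interest=⌊523010·19/10000⌋=993; principal=40080-993=39087; balance=523010-39087=483923
7. interest=⌊483923·19/10000⌋=919; principal=40080-919=39161; balance=483923-39161=444762
8. interest=⌊444762·19/10000⌋=845; principal=40080-845=39235; balance=444762-39235=405527
9. interest=⌊405527·19/10000⌋=770; principal=40080-770=39310; balance=405527-39310=366217
10. interest=⌊366217·19/10000⌋=695; principal=40080-695=39385; balance=366217-39385=326832
11. interest=⌊326832·19/10000⌋=620; principal=40080-620=39460; balance=326832-39460=287372
12. interest=⌊287372·19/10000⌋=546; principal=40080-546=39534; balance=287372-39534=247838
13. interest=⌊247838·19/10000⌋=470; principal=40080-470=39610; balance=247838-39610=208228
14. interest=⌊208228·19/10000⌋=395; principal=40080-395=39685; balance=208228-39685=168543
15. interest=⌊168543·19/10000⌋=320; principal=40080-320=39760; balance=168543-39760=128783
16. interest=⌊128783·19/10000⌋=244; principal=40080-244=39836; balance=128783-39836=88947
17. interest=⌊88947·19/10000⌋=168; principal=40080-168=39912; balance=88947-39912=49035
18. interest=⌊49035·19/10000⌋=93; principal=40080-93=39987; balance=49035-39987=9048
19. interest=⌊9048·19/10000⌋=17; principal=min(40080-17,9048)=9048; balance=9048-9048=0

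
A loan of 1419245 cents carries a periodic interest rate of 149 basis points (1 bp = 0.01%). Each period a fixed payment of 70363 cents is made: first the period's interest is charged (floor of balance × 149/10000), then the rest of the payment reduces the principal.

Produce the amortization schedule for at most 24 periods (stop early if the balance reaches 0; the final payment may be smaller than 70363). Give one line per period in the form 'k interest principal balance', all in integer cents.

1 21146 49217 1370028
2 20413 49950 1320078
3 19669 50694 1269384
4 18913 51450 1217934
5 18147 52216 1165718
6 17369 52994 1112724
7 16579 53784 1058940
8 15778 54585 1004355
9 14964 55399 948956
10 14139 56224 892732
11 13301 57062 835670
12 12451 57912 777758
13 11588 58775 718983
14 10712 59651 659332
15 9824 60539 598793
16 8922 61441 537352
17 8006 62357 474995
18 7077 63286 411709
19 6134 64229 347480
20 5177 65186 282294
21 4206 66157 216137
22 3220 67143 148994
23 2220 68143 80851
24 1204 69159 11692

1. interest=⌊1419245·149/10000⌋=21146; principal=70363-21146=49217; balance=1419245-49217=1370028
2. interest=⌊1370028·149/10000⌋=20413; principal=70363-20413=49950; balance=1370028-49950=1320078
3. interest=⌊1320078·149/10000⌋=19669; principal=70363-19669=50694; balance=1320078-50694=1269384
4. interest=⌊1269384·149/10000⌋=18913; principal=70363-18913=51450; balance=1269384-51450=1217934
5. interest=⌊1217934·149/10000⌋=18147; principal=70363-18147=52216; balance=1217934-52216=1165718
6. interest=⌊1165718·149/10000⌋=17369; principal=70363-17369=52994; balance=1165718-52994=1112724
7. interest=⌊1112724·149/10000⌋=16579; principal=70363-16579=53784; balance=1112724-53784=1058940
8. interest=⌊1058940·149/10000⌋=15778; principal=70363-15778=54585; balance=1058940-54585=1004355
9. interest=⌊1004355·149/10000⌋=14964; principal=70363-14964=55399; balance=1004355-55399=948956
10. interest=⌊948956·149/10000⌋=14139; principal=70363-14139=56224; balance=948956-56224=892732
11. interest=⌊892732·149/10000⌋=13301; principal=70363-13301=57062; balance=892732-57062=835670
12. interest=⌊835670·149/10000⌋=12451; principal=70363-12451=57912; balance=835670-57912=777758
13. interest=⌊777758·149/10000⌋=11588; principal=70363-11588=58775; balance=777758-58775=718983
14. interest=⌊718983·149/10000⌋=10712; principal=70363-10712=59651; balance=718983-59651=659332
15. interest=⌊659332·149/10000⌋=9824; principal=70363-9824=60539; balance=659332-60539=598793
16. interest=⌊598793·149/10000⌋=8922; principal=70363-8922=61441; balance=598793-61441=537352
17. interest=⌊537352·149/10000⌋=8006; principal=70363-8006=62357; balance=537352-62357=474995
18. interest=⌊474995·149/10000⌋=7077; principal=70363-7077=63286; balance=474995-63286=411709
19. interest=⌊411709·149/10000⌋=6134; principal=70363-6134=64229; balance=411709-64229=347480
20. interest=⌊347480·149/10000⌋=5177; principal=70363-5177=65186; balance=347480-65186=282294
21. interest=⌊282294·149/10000⌋=4206; principal=70363-4206=66157; balance=282294-66157=216137
22. interest=⌊216137·149/10000⌋=3220; principal=70363-3220=67143; balance=216137-67143=148994
23. interest=⌊148994·149/10000⌋=2220; principal=70363-2220=68143; balance=148994-68143=80851
24. interest=⌊80851·149/10000⌋=1204; principal=70363-1204=69159; balance=80851-69159=11692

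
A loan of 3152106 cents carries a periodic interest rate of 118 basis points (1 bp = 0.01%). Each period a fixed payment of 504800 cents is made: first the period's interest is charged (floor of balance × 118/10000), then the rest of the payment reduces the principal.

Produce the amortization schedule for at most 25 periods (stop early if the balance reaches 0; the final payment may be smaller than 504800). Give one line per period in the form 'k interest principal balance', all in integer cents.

1. interest=⌊3152106·118/10000⌋=37194; principal=504800-37194=467606; balance=3152106-467606=2684500
2. interest=⌊2684500·118/10000⌋=31677; principal=504800-31677=473123; balance=2684500-473123=2211377
3. interest=⌊2211377·118/10000⌋=26094; principal=504800-26094=478706; balance=2211377-478706=1732671
4. interest=⌊1732671·118/10000⌋=20445; principal=504800-20445=484355; balance=1732671-484355=1248316
5. interest=⌊1248316·118/10000⌋=14730; principal=504800-14730=490070; balance=1248316-490070=758246
6. interest=⌊758246·118/10000⌋=8947; principal=504800-8947=495853; balance=758246-495853=262393
7. interest=⌊262393·118/10000⌋=3096; principal=min(504800-3096,262393)=262393; balance=262393-262393=0

1 37194 467606 2684500
2 31677 473123 2211377
3 26094 478706 1732671
4 20445 484355 1248316
5 14730 490070 758246
6 8947 495853 262393
7 3096 262393 0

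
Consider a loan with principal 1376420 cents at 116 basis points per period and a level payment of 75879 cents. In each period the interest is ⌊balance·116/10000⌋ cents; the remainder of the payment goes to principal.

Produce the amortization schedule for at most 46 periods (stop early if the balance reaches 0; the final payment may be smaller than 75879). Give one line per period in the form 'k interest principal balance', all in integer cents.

1. interest=⌊1376420·116/10000⌋=15966; principal=75879-15966=59913; balance=1376420-59913=1316507
2. interest=⌊1316507·116/10000⌋=15271; principal=75879-15271=60608; balance=1316507-60608=1255899
3. interest=⌊1255899·116/10000⌋=14568; principal=75879-14568=61311; balance=1255899-61311=1194588
4. interest=⌊1194588·116/10000⌋=13857; principal=75879-13857=62022; balance=1194588-62022=1132566
5. interest=⌊1132566·116/10000⌋=13137; principal=75879-13137=62742; balance=1132566-62742=1069824
6. interest=⌊1069824·116/10000⌋=12409; principal=75879-12409=63470; balance=1069824-63470=1006354
7. interest=⌊1006354·116/10000⌋=11673; principal=75879-11673=64206; balance=1006354-64206=942148
8. interest=⌊942148·116/10000⌋=10928; principal=75879-10928=64951; balance=942148-64951=877197
9. interest=⌊877197·116/10000⌋=10175; principal=75879-10175=65704; balance=877197-65704=811493
10. interest=⌊811493·116/10000⌋=9413; principal=75879-9413=66466; balance=811493-66466=745027
11. interest=⌊745027·116/10000⌋=8642; principal=75879-8642=67237; balance=745027-67237=677790
12. interest=⌊677790·116/10000⌋=7862; principal=75879-7862=68017; balance=677790-68017=609773
13. interest=⌊609773·116/10000⌋=7073; principal=75879-7073=68806; balance=609773-68806=540967
14. interest=⌊540967·116/10000⌋=6275; principal=75879-6275=69604; balance=540967-69604=471363
15. interest=⌊471363·116/10000⌋=5467; principal=75879-5467=70412; balance=471363-70412=400951
16. interest=⌊400951·116/10000⌋=4651; principal=75879-4651=71228; balance=400951-71228=329723
17. interest=⌊329723·116/10000⌋=3824; principal=75879-3824=72055; balance=329723-72055=257668
18. interest=⌊257668·116/10000⌋=2988; principal=75879-2988=72891; balance=257668-72891=184777
19. interest=⌊184777·116/10000⌋=2143; principal=75879-2143=73736; balance=184777-73736=111041
20. interest=⌊111041·116/10000⌋=1288; principal=75879-1288=74591; balance=111041-74591=36450
21. interest=⌊36450·116/10000⌋=422; principal=min(75879-422,36450)=36450; balance=36450-36450=0

1 15966 59913 1316507
2 15271 60608 1255899
3 14568 61311 1194588
4 13857 62022 1132566
5 13137 62742 1069824
6 12409 63470 1006354
7 11673 64206 942148
8 10928 64951 877197
9 10175 65704 811493
10 9413 66466 745027
11 8642 67237 677790
12 7862 68017 609773
13 7073 68806 540967
14 6275 69604 471363
15 5467 70412 400951
16 4651 71228 329723
17 3824 72055 257668
18 2988 72891 184777
19 2143 73736 111041
20 1288 74591 36450
21 422 36450 0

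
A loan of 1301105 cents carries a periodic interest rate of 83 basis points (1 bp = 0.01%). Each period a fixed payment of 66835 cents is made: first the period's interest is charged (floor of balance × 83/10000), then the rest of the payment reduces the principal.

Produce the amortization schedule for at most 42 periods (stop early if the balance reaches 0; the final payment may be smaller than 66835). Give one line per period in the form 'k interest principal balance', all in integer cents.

1 10799 56036 1245069
2 10334 56501 1188568
3 9865 56970 1131598
4 9392 57443 1074155
5 8915 57920 1016235
6 8434 58401 957834
7 7950 58885 898949
8 7461 59374 839575
9 6968 59867 779708
10 6471 60364 719344
11 5970 60865 658479
12 5465 61370 597109
13 4956 61879 535230
14 4442 62393 472837
15 3924 62911 409926
16 3402 63433 346493
17 2875 63960 282533
18 2345 64490 218043
19 1809 65026 153017
20 1270 65565 87452
21 725 66110 21342
22 177 21342 0

1. interest=⌊1301105·83/10000⌋=10799; principal=66835-10799=56036; balance=1301105-56036=1245069
2. interest=⌊1245069·83/10000⌋=10334; principal=66835-10334=56501; balance=1245069-56501=1188568
3. interest=⌊1188568·83/10000⌋=9865; principal=66835-9865=56970; balance=1188568-56970=1131598
4. interest=⌊1131598·83/10000⌋=9392; principal=66835-9392=57443; balance=1131598-57443=1074155
5. interest=⌊1074155·83/10000⌋=8915; principal=66835-8915=57920; balance=1074155-57920=1016235
6. interest=⌊1016235·83/10000⌋=8434; principal=66835-8434=58401; balance=1016235-58401=957834
7. interest=⌊957834·83/10000⌋=7950; principal=66835-7950=58885; balance=957834-58885=898949
8. interest=⌊898949·83/10000⌋=7461; principal=66835-7461=59374; balance=898949-59374=839575
9. interest=⌊839575·83/10000⌋=6968; principal=66835-6968=59867; balance=839575-59867=779708
10. interest=⌊779708·83/10000⌋=6471; principal=66835-6471=60364; balance=779708-60364=719344
11. interest=⌊719344·83/10000⌋=5970; principal=66835-5970=60865; balance=719344-60865=658479
12. interest=⌊658479·83/10000⌋=5465; principal=66835-5465=61370; balance=658479-61370=597109
13. interest=⌊597109·83/10000⌋=4956; principal=66835-4956=61879; balance=597109-61879=535230
14. interest=⌊535230·83/10000⌋=4442; principal=66835-4442=62393; balance=535230-62393=472837
15. interest=⌊472837·83/10000⌋=3924; principal=66835-3924=62911; balance=472837-62911=409926
16. interest=⌊409926·83/10000⌋=3402; principal=66835-3402=63433; balance=409926-63433=346493
17. interest=⌊346493·83/10000⌋=2875; principal=66835-2875=63960; balance=346493-63960=282533
18. interest=⌊282533·83/10000⌋=2345; principal=66835-2345=64490; balance=282533-64490=218043
19. interest=⌊218043·83/10000⌋=1809; principal=66835-1809=65026; balance=218043-65026=153017
20. interest=⌊153017·83/10000⌋=1270; principal=66835-1270=65565; balance=153017-65565=87452
21. interest=⌊87452·83/10000⌋=725; principal=66835-725=66110; balance=87452-66110=21342
22. interest=⌊21342·83/10000⌋=177; principal=min(66835-177,21342)=21342; balance=21342-21342=0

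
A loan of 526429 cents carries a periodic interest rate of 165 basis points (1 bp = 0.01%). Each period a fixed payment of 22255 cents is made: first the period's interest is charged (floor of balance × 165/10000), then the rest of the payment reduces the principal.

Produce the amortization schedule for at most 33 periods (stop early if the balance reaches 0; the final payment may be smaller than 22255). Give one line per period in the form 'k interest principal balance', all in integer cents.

1. interest=⌊526429·165/10000⌋=8686; principal=22255-8686=13569; balance=526429-13569=512860
2. interest=⌊512860·165/10000⌋=8462; principal=22255-8462=13793; balance=512860-13793=499067
3. interest=⌊499067·165/10000⌋=8234; principal=22255-8234=14021; balance=499067-14021=485046
4. interest=⌊485046·165/10000⌋=8003; principal=22255-8003=14252; balance=485046-14252=470794
5. interest=⌊470794·165/10000⌋=7768; principal=22255-7768=14487; balance=470794-14487=456307
6. interest=⌊456307·165/10000⌋=7529; principal=22255-7529=14726; balance=456307-14726=441581
7. interest=⌊441581·165/10000⌋=7286; principal=22255-7286=14969; balance=441581-14969=426612
8. interest=⌊426612·165/10000⌋=7039; principal=22255-7039=15216; balance=426612-15216=411396
9. interest=⌊411396·165/10000⌋=6788; principal=22255-6788=15467; balance=411396-15467=395929
10. interest=⌊395929·165/10000⌋=6532; principal=22255-6532=15723; balance=395929-15723=380206
11. interest=⌊380206·165/10000⌋=6273; principal=22255-6273=15982; balance=380206-15982=364224
12. interest=⌊364224·165/10000⌋=6009; principal=22255-6009=16246; balance=364224-16246=347978
13. interest=⌊347978·165/10000⌋=5741; principal=22255-5741=16514; balance=347978-16514=331464
14. interest=⌊331464·165/10000⌋=5469; principal=22255-5469=16786; balance=331464-16786=314678
15. interest=⌊314678·165/10000⌋=5192; principal=22255-5192=17063; balance=314678-17063=297615
16. interest=⌊297615·165/10000⌋=4910; principal=22255-4910=17345; balance=297615-17345=280270
17. interest=⌊280270·165/10000⌋=4624; principal=22255-4624=17631; balance=280270-17631=262639
18. interest=⌊262639·165/10000⌋=4333; principal=22255-4333=17922; balance=262639-17922=244717
19. interest=⌊244717·165/10000⌋=4037; principal=22255-4037=18218; balance=244717-18218=226499
20. interest=⌊226499·165/10000⌋=3737; principal=22255-3737=18518; balance=226499-18518=207981
21. interest=⌊207981·165/10000⌋=3431; principal=22255-3431=18824; balance=207981-18824=189157
22. interest=⌊189157·165/10000⌋=3121; principal=22255-3121=19134; balance=189157-19134=170023
23. interest=⌊170023·165/10000⌋=2805; principal=22255-2805=19450; balance=170023-19450=150573
24. interest=⌊150573·165/10000⌋=2484; principal=22255-2484=19771; balance=150573-19771=130802
25. interest=⌊130802·165/10000⌋=2158; principal=22255-2158=20097; balance=130802-20097=110705
26. interest=⌊110705·165/10000⌋=1826; principal=22255-1826=20429; balance=110705-20429=90276
27. interest=⌊90276·165/10000⌋=1489; principal=22255-1489=20766; balance=90276-20766=69510
28. interest=⌊69510·165/10000⌋=1146; principal=22255-1146=21109; balance=69510-21109=48401
29. interest=⌊48401·165/10000⌋=798; principal=22255-798=21457; balance=48401-21457=26944
30. interest=⌊26944·165/10000⌋=444; principal=22255-444=21811; balance=26944-21811=5133
31. interest=⌊5133·165/10000⌋=84; principal=min(22255-84,5133)=5133; balance=5133-5133=0

1 8686 13569 512860
2 8462 13793 499067
3 8234 14021 485046
4 8003 14252 470794
5 7768 14487 456307
6 7529 14726 441581
7 7286 14969 426612
8 7039 15216 411396
9 6788 15467 395929
10 6532 15723 380206
11 6273 15982 364224
12 6009 16246 347978
13 5741 16514 331464
14 5469 16786 314678
15 5192 17063 297615
16 4910 17345 280270
17 4624 17631 262639
18 4333 17922 244717
19 4037 18218 226499
20 3737 18518 207981
21 3431 18824 189157
22 3121 19134 170023
23 2805 19450 150573
24 2484 19771 130802
25 2158 20097 110705
26 1826 20429 90276
27 1489 20766 69510
28 1146 21109 48401
29 798 21457 26944
30 444 21811 5133
31 84 5133 0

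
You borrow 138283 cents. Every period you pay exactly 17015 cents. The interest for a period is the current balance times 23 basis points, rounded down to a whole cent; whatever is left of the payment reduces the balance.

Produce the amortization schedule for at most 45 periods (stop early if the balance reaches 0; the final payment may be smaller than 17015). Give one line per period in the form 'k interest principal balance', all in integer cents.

1. interest=⌊138283·23/10000⌋=318; principal=17015-318=16697; balance=138283-16697=121586
2. interest=⌊121586·23/10000⌋=279; principal=17015-279=16736; balance=121586-16736=104850
3. interest=⌊104850·23/10000⌋=241; principal=17015-241=16774; balance=104850-16774=88076
4. interest=⌊88076·23/10000⌋=202; principal=17015-202=16813; balance=88076-16813=71263
5. interest=⌊71263·23/10000⌋=163; principal=17015-163=16852; balance=71263-16852=54411
6. interest=⌊54411·23/10000⌋=125; principal=17015-125=16890; balance=54411-16890=37521
7. interest=⌊37521·23/10000⌋=86; principal=17015-86=16929; balance=37521-16929=20592
8. interest=⌊20592·23/10000⌋=47; principal=17015-47=16968; balance=20592-16968=3624
9. interest=⌊3624·23/10000⌋=8; principal=min(17015-8,3624)=3624; balance=3624-3624=0

1 318 16697 121586
2 279 16736 104850
3 241 16774 88076
4 202 16813 71263
5 163 16852 54411
6 125 16890 37521
7 86 16929 20592
8 47 16968 3624
9 8 3624 0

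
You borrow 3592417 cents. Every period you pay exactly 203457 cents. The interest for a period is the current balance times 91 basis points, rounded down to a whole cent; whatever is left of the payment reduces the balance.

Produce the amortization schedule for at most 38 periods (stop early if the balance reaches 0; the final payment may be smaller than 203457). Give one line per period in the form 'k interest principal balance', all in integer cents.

1. interest=⌊3592417·91/10000⌋=32690; principal=203457-32690=170767; balance=3592417-170767=3421650
2. interest=⌊3421650·91/10000⌋=31137; principal=203457-31137=172320; balance=3421650-172320=3249330
3. interest=⌊3249330·91/10000⌋=29568; principal=203457-29568=173889; balance=3249330-173889=3075441
4. interest=⌊3075441·91/10000⌋=27986; principal=203457-27986=175471; balance=3075441-175471=2899970
5. interest=⌊2899970·91/10000⌋=26389; principal=203457-26389=177068; balance=2899970-177068=2722902
6. interest=⌊2722902·91/10000⌋=24778; principal=203457-24778=178679; balance=2722902-178679=2544223
7. interest=⌊2544223·91/10000⌋=23152; principal=203457-23152=180305; balance=2544223-180305=2363918
8. interest=⌊2363918·91/10000⌋=21511; principal=203457-21511=181946; balance=2363918-181946=2181972
9. interest=⌊2181972·91/10000⌋=19855; principal=203457-19855=183602; balance=2181972-183602=1998370
10. interest=⌊1998370·91/10000⌋=18185; principal=203457-18185=185272; balance=1998370-185272=1813098
11. interest=⌊1813098·91/10000⌋=16499; principal=203457-16499=186958; balance=1813098-186958=1626140
12. interest=⌊1626140·91/10000⌋=14797; principal=203457-14797=188660; balance=1626140-188660=1437480
13. interest=⌊1437480·91/10000⌋=13081; principal=203457-13081=190376; balance=1437480-190376=1247104
14. interest=⌊1247104·91/10000⌋=11348; principal=203457-11348=192109; balance=1247104-192109=1054995
15. interest=⌊1054995·91/10000⌋=9600; principal=203457-9600=193857; balance=1054995-193857=861138
16. interest=⌊861138·91/10000⌋=7836; principal=203457-7836=195621; balance=861138-195621=665517
17. interest=⌊665517·91/10000⌋=6056; principal=203457-6056=197401; balance=665517-197401=468116
18. interest=⌊468116·91/10000⌋=4259; principal=203457-4259=199198; balance=468116-199198=268918
19. interest=⌊268918·91/10000⌋=2447; principal=203457-2447=201010; balance=268918-201010=67908
20. interest=⌊67908·91/10000⌋=617; principal=min(203457-617,67908)=67908; balance=67908-67908=0

1 32690 170767 3421650
2 31137 172320 3249330
3 29568 173889 3075441
4 27986 175471 2899970
5 26389 177068 2722902
6 24778 178679 2544223
7 23152 180305 2363918
8 21511 181946 2181972
9 19855 183602 1998370
10 18185 185272 1813098
11 16499 186958 1626140
12 14797 188660 1437480
13 13081 190376 1247104
14 11348 192109 1054995
15 9600 193857 861138
16 7836 195621 665517
17 6056 197401 468116
18 4259 199198 268918
19 2447 201010 67908
20 617 67908 0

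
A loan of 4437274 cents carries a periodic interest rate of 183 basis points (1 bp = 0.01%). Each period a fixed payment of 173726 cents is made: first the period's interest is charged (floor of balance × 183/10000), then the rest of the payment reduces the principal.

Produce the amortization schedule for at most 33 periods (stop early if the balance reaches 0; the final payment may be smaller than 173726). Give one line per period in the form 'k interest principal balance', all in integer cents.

1 81202 92524 4344750
2 79508 94218 4250532
3 77784 95942 4154590
4 76028 97698 4056892
5 74241 99485 3957407
6 72420 101306 3856101
7 70566 103160 3752941
8 68678 105048 3647893
9 66756 106970 3540923
10 64798 108928 3431995
11 62805 110921 3321074
12 60775 112951 3208123
13 58708 115018 3093105
14 56603 117123 2975982
15 54460 119266 2856716
16 52277 121449 2735267
17 50055 123671 2611596
18 47792 125934 2485662
19 45487 128239 2357423
20 43140 130586 2226837
21 40751 132975 2093862
22 38317 135409 1958453
23 35839 137887 1820566
24 33316 140410 1680156
25 30746 142980 1537176
26 28130 145596 1391580
27 25465 148261 1243319
28 22752 150974 1092345
29 19989 153737 938608
30 17176 156550 782058
31 14311 159415 622643
32 11394 162332 460311
33 8423 165303 295008

1. interest=⌊4437274·183/10000⌋=81202; principal=173726-81202=92524; balance=4437274-92524=4344750
2. interest=⌊4344750·183/10000⌋=79508; principal=173726-79508=94218; balance=4344750-94218=4250532
3. interest=⌊4250532·183/10000⌋=77784; principal=173726-77784=95942; balance=4250532-95942=4154590
4. interest=⌊4154590·183/10000⌋=76028; principal=173726-76028=97698; balance=4154590-97698=4056892
5. interest=⌊4056892·183/10000⌋=74241; principal=173726-74241=99485; balance=4056892-99485=3957407
6. interest=⌊3957407·183/10000⌋=72420; principal=173726-72420=101306; balance=3957407-101306=3856101
7. interest=⌊3856101·183/10000⌋=70566; principal=173726-70566=103160; balance=3856101-103160=3752941
8. interest=⌊3752941·183/10000⌋=68678; principal=173726-68678=105048; balance=3752941-105048=3647893
9. interest=⌊3647893·183/10000⌋=66756; principal=173726-66756=106970; balance=3647893-106970=3540923
10. interest=⌊3540923·183/10000⌋=64798; principal=173726-64798=108928; balance=3540923-108928=3431995
11. interest=⌊3431995·183/10000⌋=62805; principal=173726-62805=110921; balance=3431995-110921=3321074
12. interest=⌊3321074·183/10000⌋=60775; principal=173726-60775=112951; balance=3321074-112951=3208123
13. interest=⌊3208123·183/10000⌋=58708; principal=173726-58708=115018; balance=3208123-115018=3093105
14. interest=⌊3093105·183/10000⌋=56603; principal=173726-56603=117123; balance=3093105-117123=2975982
15. interest=⌊2975982·183/10000⌋=54460; principal=173726-54460=119266; balance=2975982-119266=2856716
16. interest=⌊2856716·183/10000⌋=52277; principal=173726-52277=121449; balance=2856716-121449=2735267
17. interest=⌊2735267·183/10000⌋=50055; principal=173726-50055=123671; balance=2735267-123671=2611596
18. interest=⌊2611596·183/10000⌋=47792; principal=173726-47792=125934; balance=2611596-125934=2485662
19. interest=⌊2485662·183/10000⌋=45487; principal=173726-45487=128239; balance=2485662-128239=2357423
20. interest=⌊2357423·183/10000⌋=43140; principal=173726-43140=130586; balance=2357423-130586=2226837
21. interest=⌊2226837·183/10000⌋=40751; principal=173726-40751=132975; balance=2226837-132975=2093862
22. interest=⌊2093862·183/10000⌋=38317; principal=173726-38317=135409; balance=2093862-135409=1958453
23. interest=⌊1958453·183/10000⌋=35839; principal=173726-35839=137887; balance=1958453-137887=1820566
24. interest=⌊1820566·183/10000⌋=33316; principal=173726-33316=140410; balance=1820566-140410=1680156
25. interest=⌊1680156·183/10000⌋=30746; principal=173726-30746=142980; balance=1680156-142980=1537176
26. interest=⌊1537176·183/10000⌋=28130; principal=173726-28130=145596; balance=1537176-145596=1391580
27. interest=⌊1391580·183/10000⌋=25465; principal=173726-25465=148261; balance=1391580-148261=1243319
28. interest=⌊1243319·183/10000⌋=22752; principal=173726-22752=150974; balance=1243319-150974=1092345
29. interest=⌊1092345·183/10000⌋=19989; principal=173726-19989=153737; balance=1092345-153737=938608
30. interest=⌊938608·183/10000⌋=17176; principal=173726-17176=156550; balance=938608-156550=782058
31. interest=⌊782058·183/10000⌋=14311; principal=173726-14311=159415; balance=782058-159415=622643
32. interest=⌊622643·183/10000⌋=11394; principal=173726-11394=162332; balance=622643-162332=460311
33. interest=⌊460311·183/10000⌋=8423; principal=173726-8423=165303; balance=460311-165303=295008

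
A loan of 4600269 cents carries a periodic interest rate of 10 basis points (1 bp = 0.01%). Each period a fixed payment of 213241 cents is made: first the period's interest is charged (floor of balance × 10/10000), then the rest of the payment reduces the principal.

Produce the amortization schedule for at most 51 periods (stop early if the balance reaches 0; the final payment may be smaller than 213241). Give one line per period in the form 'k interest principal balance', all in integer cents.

1. interest=⌊4600269·10/10000⌋=4600; principal=213241-4600=208641; balance=4600269-208641=4391628
2. interest=⌊4391628·10/10000⌋=4391; principal=213241-4391=208850; balance=4391628-208850=4182778
3. interest=⌊4182778·10/10000⌋=4182; principal=213241-4182=209059; balance=4182778-209059=3973719
4. interest=⌊3973719·10/10000⌋=3973; principal=213241-3973=209268; balance=3973719-209268=3764451
5. interest=⌊3764451·10/10000⌋=3764; principal=213241-3764=209477; balance=3764451-209477=3554974
6. interest=⌊3554974·10/10000⌋=3554; principal=213241-3554=209687; balance=3554974-209687=3345287
7. interest=⌊3345287·10/10000⌋=3345; principal=213241-3345=209896; balance=3345287-209896=3135391
8. interest=⌊3135391·10/10000⌋=3135; principal=213241-3135=210106; balance=3135391-210106=2925285
9. interest=⌊2925285·10/10000⌋=2925; principal=213241-2925=210316; balance=2925285-210316=2714969
10. interest=⌊2714969·10/10000⌋=2714; principal=213241-2714=210527; balance=2714969-210527=2504442
11. interest=⌊2504442·10/10000⌋=2504; principal=213241-2504=210737; balance=2504442-210737=2293705
12. interest=⌊2293705·10/10000⌋=2293; principal=213241-2293=210948; balance=2293705-210948=2082757
13. interest=⌊2082757·10/10000⌋=2082; principal=213241-2082=211159; balance=2082757-211159=1871598
14. interest=⌊1871598·10/10000⌋=1871; principal=213241-1871=211370; balance=1871598-211370=1660228
15. interest=⌊1660228·10/10000⌋=1660; principal=213241-1660=211581; balance=1660228-211581=1448647
16. interest=⌊1448647·10/10000⌋=1448; principal=213241-1448=211793; balance=1448647-211793=1236854
17. interest=⌊1236854·10/10000⌋=1236; principal=213241-1236=212005; balance=1236854-212005=1024849
18. interest=⌊1024849·10/10000⌋=1024; principal=213241-1024=212217; balance=1024849-212217=812632
19. interest=⌊812632·10/10000⌋=812; principal=213241-812=212429; balance=812632-212429=600203
20. interest=⌊600203·10/10000⌋=600; principal=213241-600=212641; balance=600203-212641=387562
21. interest=⌊387562·10/10000⌋=387; principal=213241-387=212854; balance=387562-212854=174708
22. interest=⌊174708·10/10000⌋=174; principal=min(213241-174,174708)=174708; balance=174708-174708=0

1 4600 208641 4391628
2 4391 208850 4182778
3 4182 209059 3973719
4 3973 209268 3764451
5 3764 209477 3554974
6 3554 209687 3345287
7 3345 209896 3135391
8 3135 210106 2925285
9 2925 210316 2714969
10 2714 210527 2504442
11 2504 210737 2293705
12 2293 210948 2082757
13 2082 211159 1871598
14 1871 211370 1660228
15 1660 211581 1448647
16 1448 211793 1236854
17 1236 212005 1024849
18 1024 212217 812632
19 812 212429 600203
20 600 212641 387562
21 387 212854 174708
22 174 174708 0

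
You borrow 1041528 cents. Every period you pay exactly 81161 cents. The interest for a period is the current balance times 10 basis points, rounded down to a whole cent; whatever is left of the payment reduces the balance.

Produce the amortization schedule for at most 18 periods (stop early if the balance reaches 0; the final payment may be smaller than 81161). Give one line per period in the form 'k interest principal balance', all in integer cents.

1 1041 80120 961408
2 961 80200 881208
3 881 80280 800928
4 800 80361 720567
5 720 80441 640126
6 640 80521 559605
7 559 80602 479003
8 479 80682 398321
9 398 80763 317558
10 317 80844 236714
11 236 80925 155789
12 155 81006 74783
13 74 74783 0

1. interest=⌊1041528·10/10000⌋=1041; principal=81161-1041=80120; balance=1041528-80120=961408
2. interest=⌊961408·10/10000⌋=961; principal=81161-961=80200; balance=961408-80200=881208
3. interest=⌊881208·10/10000⌋=881; principal=81161-881=80280; balance=881208-80280=800928
4. interest=⌊800928·10/10000⌋=800; principal=81161-800=80361; balance=800928-80361=720567
5. interest=⌊720567·10/10000⌋=720; principal=81161-720=80441; balance=720567-80441=640126
6. interest=⌊640126·10/10000⌋=640; principal=81161-640=80521; balance=640126-80521=559605
7. interest=⌊559605·10/10000⌋=559; principal=81161-559=80602; balance=559605-80602=479003
8. interest=⌊479003·10/10000⌋=479; principal=81161-479=80682; balance=479003-80682=398321
9. interest=⌊398321·10/10000⌋=398; principal=81161-398=80763; balance=398321-80763=317558
10. interest=⌊317558·10/10000⌋=317; principal=81161-317=80844; balance=317558-80844=236714
11. interest=⌊236714·10/10000⌋=236; principal=81161-236=80925; balance=236714-80925=155789
12. interest=⌊155789·10/10000⌋=155; principal=81161-155=81006; balance=155789-81006=74783
13. interest=⌊74783·10/10000⌋=74; principal=min(81161-74,74783)=74783; balance=74783-74783=0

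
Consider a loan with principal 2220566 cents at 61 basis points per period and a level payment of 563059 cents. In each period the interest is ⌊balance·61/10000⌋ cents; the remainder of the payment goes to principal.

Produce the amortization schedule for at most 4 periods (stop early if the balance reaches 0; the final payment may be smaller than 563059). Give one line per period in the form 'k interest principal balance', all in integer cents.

1 13545 549514 1671052
2 10193 552866 1118186
3 6820 556239 561947
4 3427 559632 2315

1. interest=⌊2220566·61/10000⌋=13545; principal=563059-13545=549514; balance=2220566-549514=1671052
2. interest=⌊1671052·61/10000⌋=10193; principal=563059-10193=552866; balance=1671052-552866=1118186
3. interest=⌊1118186·61/10000⌋=6820; principal=563059-6820=556239; balance=1118186-556239=561947
4. interest=⌊561947·61/10000⌋=3427; principal=563059-3427=559632; balance=561947-559632=2315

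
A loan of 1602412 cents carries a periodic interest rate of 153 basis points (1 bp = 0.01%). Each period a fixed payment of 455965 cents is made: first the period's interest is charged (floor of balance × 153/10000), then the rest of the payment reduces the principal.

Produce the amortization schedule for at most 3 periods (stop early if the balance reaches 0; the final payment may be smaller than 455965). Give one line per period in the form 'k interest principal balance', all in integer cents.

1. interest=⌊1602412·153/10000⌋=24516; principal=455965-24516=431449; balance=1602412-431449=1170963
2. interest=⌊1170963·153/10000⌋=17915; principal=455965-17915=438050; balance=1170963-438050=732913
3. interest=⌊732913·153/10000⌋=11213; principal=455965-11213=444752; balance=732913-444752=288161

1 24516 431449 1170963
2 17915 438050 732913
3 11213 444752 288161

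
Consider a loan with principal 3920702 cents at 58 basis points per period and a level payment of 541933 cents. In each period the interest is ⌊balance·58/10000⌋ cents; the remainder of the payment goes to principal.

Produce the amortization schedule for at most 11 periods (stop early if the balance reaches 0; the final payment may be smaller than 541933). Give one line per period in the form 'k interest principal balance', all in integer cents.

1. interest=⌊3920702·58/10000⌋=22740; principal=541933-22740=519193; balance=3920702-519193=3401509
2. interest=⌊3401509·58/10000⌋=19728; principal=541933-19728=522205; balance=3401509-522205=2879304
3. interest=⌊2879304·58/10000⌋=16699; principal=541933-16699=525234; balance=2879304-525234=2354070
4. interest=⌊2354070·58/10000⌋=13653; principal=541933-13653=528280; balance=2354070-528280=1825790
5. interest=⌊1825790·58/10000⌋=10589; principal=541933-10589=531344; balance=1825790-531344=1294446
6. interest=⌊1294446·58/10000⌋=7507; principal=541933-7507=534426; balance=1294446-534426=760020
7. interest=⌊760020·58/10000⌋=4408; principal=541933-4408=537525; balance=760020-537525=222495
8. interest=⌊222495·58/10000⌋=1290; principal=min(541933-1290,222495)=222495; balance=222495-222495=0

1 22740 519193 3401509
2 19728 522205 2879304
3 16699 525234 2354070
4 13653 528280 1825790
5 10589 531344 1294446
6 7507 534426 760020
7 4408 537525 222495
8 1290 222495 0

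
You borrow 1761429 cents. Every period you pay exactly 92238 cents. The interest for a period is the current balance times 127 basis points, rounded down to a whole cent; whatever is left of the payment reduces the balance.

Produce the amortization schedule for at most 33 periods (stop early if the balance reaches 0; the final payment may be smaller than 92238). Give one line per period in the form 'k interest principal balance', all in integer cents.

1 22370 69868 1691561
2 21482 70756 1620805
3 20584 71654 1549151
4 19674 72564 1476587
5 18752 73486 1403101
6 17819 74419 1328682
7 16874 75364 1253318
8 15917 76321 1176997
9 14947 77291 1099706
10 13966 78272 1021434
11 12972 79266 942168
12 11965 80273 861895
13 10946 81292 780603
14 9913 82325 698278
15 8868 83370 614908
16 7809 84429 530479
17 6737 85501 444978
18 5651 86587 358391
19 4551 87687 270704
20 3437 88801 181903
21 2310 89928 91975
22 1168 91070 905
23 11 905 0

1. interest=⌊1761429·127/10000⌋=22370; principal=92238-22370=69868; balance=1761429-69868=1691561
2. interest=⌊1691561·127/10000⌋=21482; principal=92238-21482=70756; balance=1691561-70756=1620805
3. interest=⌊1620805·127/10000⌋=20584; principal=92238-20584=71654; balance=1620805-71654=1549151
4. interest=⌊1549151·127/10000⌋=19674; principal=92238-19674=72564; balance=1549151-72564=1476587
5. interest=⌊1476587·127/10000⌋=18752; principal=92238-18752=73486; balance=1476587-73486=1403101
6. interest=⌊1403101·127/10000⌋=17819; principal=92238-17819=74419; balance=1403101-74419=1328682
7. interest=⌊1328682·127/10000⌋=16874; principal=92238-16874=75364; balance=1328682-75364=1253318
8. interest=⌊1253318·127/10000⌋=15917; principal=92238-15917=76321; balance=1253318-76321=1176997
9. interest=⌊1176997·127/10000⌋=14947; principal=92238-14947=77291; balance=1176997-77291=1099706
10. interest=⌊1099706·127/10000⌋=13966; principal=92238-13966=78272; balance=1099706-78272=1021434
11. interest=⌊1021434·127/10000⌋=12972; principal=92238-12972=79266; balance=1021434-79266=942168
12. interest=⌊942168·127/10000⌋=11965; principal=92238-11965=80273; balance=942168-80273=861895
13. interest=⌊861895·127/10000⌋=10946; principal=92238-10946=81292; balance=861895-81292=780603
14. interest=⌊780603·127/10000⌋=9913; principal=92238-9913=82325; balance=780603-82325=698278
15. interest=⌊698278·127/10000⌋=8868; principal=92238-8868=83370; balance=698278-83370=614908
16. interest=⌊614908·127/10000⌋=7809; principal=92238-7809=84429; balance=614908-84429=530479
17. interest=⌊530479·127/10000⌋=6737; principal=92238-6737=85501; balance=530479-85501=444978
18. interest=⌊444978·127/10000⌋=5651; principal=92238-5651=86587; balance=444978-86587=358391
19. interest=⌊358391·127/10000⌋=4551; principal=92238-4551=87687; balance=358391-87687=270704
20. interest=⌊270704·127/10000⌋=3437; principal=92238-3437=88801; balance=270704-88801=181903
21. interest=⌊181903·127/10000⌋=2310; principal=92238-2310=89928; balance=181903-89928=91975
22. interest=⌊91975·127/10000⌋=1168; principal=92238-1168=91070; balance=91975-91070=905
23. interest=⌊905·127/10000⌋=11; principal=min(92238-11,905)=905; balance=905-905=0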